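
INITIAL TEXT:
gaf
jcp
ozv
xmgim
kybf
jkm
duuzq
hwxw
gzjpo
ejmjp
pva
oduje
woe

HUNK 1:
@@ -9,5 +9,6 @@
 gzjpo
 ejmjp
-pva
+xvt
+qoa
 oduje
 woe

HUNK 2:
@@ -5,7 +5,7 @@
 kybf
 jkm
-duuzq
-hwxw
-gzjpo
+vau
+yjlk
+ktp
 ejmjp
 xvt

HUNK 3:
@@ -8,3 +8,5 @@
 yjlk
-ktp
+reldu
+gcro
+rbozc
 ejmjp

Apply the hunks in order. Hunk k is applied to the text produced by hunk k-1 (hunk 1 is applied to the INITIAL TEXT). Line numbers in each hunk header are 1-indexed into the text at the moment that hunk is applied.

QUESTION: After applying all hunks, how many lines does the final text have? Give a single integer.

Answer: 16

Derivation:
Hunk 1: at line 9 remove [pva] add [xvt,qoa] -> 14 lines: gaf jcp ozv xmgim kybf jkm duuzq hwxw gzjpo ejmjp xvt qoa oduje woe
Hunk 2: at line 5 remove [duuzq,hwxw,gzjpo] add [vau,yjlk,ktp] -> 14 lines: gaf jcp ozv xmgim kybf jkm vau yjlk ktp ejmjp xvt qoa oduje woe
Hunk 3: at line 8 remove [ktp] add [reldu,gcro,rbozc] -> 16 lines: gaf jcp ozv xmgim kybf jkm vau yjlk reldu gcro rbozc ejmjp xvt qoa oduje woe
Final line count: 16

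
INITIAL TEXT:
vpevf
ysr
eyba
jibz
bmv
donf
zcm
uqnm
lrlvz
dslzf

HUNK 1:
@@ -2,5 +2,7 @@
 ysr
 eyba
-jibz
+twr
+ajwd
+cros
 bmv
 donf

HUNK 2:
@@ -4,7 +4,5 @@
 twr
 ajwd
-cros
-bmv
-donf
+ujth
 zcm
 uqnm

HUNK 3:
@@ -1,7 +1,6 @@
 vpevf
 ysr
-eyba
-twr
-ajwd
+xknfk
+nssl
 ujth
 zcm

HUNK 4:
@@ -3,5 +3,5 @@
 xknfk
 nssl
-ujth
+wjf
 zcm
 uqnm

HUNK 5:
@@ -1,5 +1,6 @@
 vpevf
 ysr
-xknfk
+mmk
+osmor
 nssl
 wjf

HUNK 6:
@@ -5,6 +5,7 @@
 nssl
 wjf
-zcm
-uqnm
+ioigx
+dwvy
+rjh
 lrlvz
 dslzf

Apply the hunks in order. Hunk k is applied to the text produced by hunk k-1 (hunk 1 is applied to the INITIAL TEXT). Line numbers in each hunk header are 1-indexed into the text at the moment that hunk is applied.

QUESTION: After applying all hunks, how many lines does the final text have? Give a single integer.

Answer: 11

Derivation:
Hunk 1: at line 2 remove [jibz] add [twr,ajwd,cros] -> 12 lines: vpevf ysr eyba twr ajwd cros bmv donf zcm uqnm lrlvz dslzf
Hunk 2: at line 4 remove [cros,bmv,donf] add [ujth] -> 10 lines: vpevf ysr eyba twr ajwd ujth zcm uqnm lrlvz dslzf
Hunk 3: at line 1 remove [eyba,twr,ajwd] add [xknfk,nssl] -> 9 lines: vpevf ysr xknfk nssl ujth zcm uqnm lrlvz dslzf
Hunk 4: at line 3 remove [ujth] add [wjf] -> 9 lines: vpevf ysr xknfk nssl wjf zcm uqnm lrlvz dslzf
Hunk 5: at line 1 remove [xknfk] add [mmk,osmor] -> 10 lines: vpevf ysr mmk osmor nssl wjf zcm uqnm lrlvz dslzf
Hunk 6: at line 5 remove [zcm,uqnm] add [ioigx,dwvy,rjh] -> 11 lines: vpevf ysr mmk osmor nssl wjf ioigx dwvy rjh lrlvz dslzf
Final line count: 11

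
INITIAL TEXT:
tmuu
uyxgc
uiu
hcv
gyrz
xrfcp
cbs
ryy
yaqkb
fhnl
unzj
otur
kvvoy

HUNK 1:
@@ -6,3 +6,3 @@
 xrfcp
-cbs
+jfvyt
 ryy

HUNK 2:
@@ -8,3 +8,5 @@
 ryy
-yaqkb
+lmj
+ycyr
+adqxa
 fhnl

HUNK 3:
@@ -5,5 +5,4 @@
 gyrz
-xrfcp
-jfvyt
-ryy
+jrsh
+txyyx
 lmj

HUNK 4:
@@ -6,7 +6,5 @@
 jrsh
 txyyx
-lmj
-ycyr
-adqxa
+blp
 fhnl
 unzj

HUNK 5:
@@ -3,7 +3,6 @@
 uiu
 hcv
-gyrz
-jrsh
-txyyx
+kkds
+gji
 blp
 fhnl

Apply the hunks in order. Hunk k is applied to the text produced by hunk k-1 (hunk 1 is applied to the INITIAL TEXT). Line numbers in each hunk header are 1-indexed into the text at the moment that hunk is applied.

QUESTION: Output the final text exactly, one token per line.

Hunk 1: at line 6 remove [cbs] add [jfvyt] -> 13 lines: tmuu uyxgc uiu hcv gyrz xrfcp jfvyt ryy yaqkb fhnl unzj otur kvvoy
Hunk 2: at line 8 remove [yaqkb] add [lmj,ycyr,adqxa] -> 15 lines: tmuu uyxgc uiu hcv gyrz xrfcp jfvyt ryy lmj ycyr adqxa fhnl unzj otur kvvoy
Hunk 3: at line 5 remove [xrfcp,jfvyt,ryy] add [jrsh,txyyx] -> 14 lines: tmuu uyxgc uiu hcv gyrz jrsh txyyx lmj ycyr adqxa fhnl unzj otur kvvoy
Hunk 4: at line 6 remove [lmj,ycyr,adqxa] add [blp] -> 12 lines: tmuu uyxgc uiu hcv gyrz jrsh txyyx blp fhnl unzj otur kvvoy
Hunk 5: at line 3 remove [gyrz,jrsh,txyyx] add [kkds,gji] -> 11 lines: tmuu uyxgc uiu hcv kkds gji blp fhnl unzj otur kvvoy

Answer: tmuu
uyxgc
uiu
hcv
kkds
gji
blp
fhnl
unzj
otur
kvvoy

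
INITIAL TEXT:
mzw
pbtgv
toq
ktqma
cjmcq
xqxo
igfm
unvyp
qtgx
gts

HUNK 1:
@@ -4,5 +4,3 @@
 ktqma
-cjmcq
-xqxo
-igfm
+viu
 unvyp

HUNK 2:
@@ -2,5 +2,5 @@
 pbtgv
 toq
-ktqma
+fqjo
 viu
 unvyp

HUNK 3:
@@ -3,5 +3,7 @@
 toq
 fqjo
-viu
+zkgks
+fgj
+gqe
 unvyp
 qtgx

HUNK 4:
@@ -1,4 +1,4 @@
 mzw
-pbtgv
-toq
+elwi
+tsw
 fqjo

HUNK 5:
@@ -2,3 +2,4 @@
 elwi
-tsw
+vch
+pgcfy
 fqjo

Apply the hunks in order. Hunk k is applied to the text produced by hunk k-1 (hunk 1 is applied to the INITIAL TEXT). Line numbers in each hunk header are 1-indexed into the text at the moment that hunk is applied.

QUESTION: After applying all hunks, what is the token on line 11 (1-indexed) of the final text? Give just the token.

Answer: gts

Derivation:
Hunk 1: at line 4 remove [cjmcq,xqxo,igfm] add [viu] -> 8 lines: mzw pbtgv toq ktqma viu unvyp qtgx gts
Hunk 2: at line 2 remove [ktqma] add [fqjo] -> 8 lines: mzw pbtgv toq fqjo viu unvyp qtgx gts
Hunk 3: at line 3 remove [viu] add [zkgks,fgj,gqe] -> 10 lines: mzw pbtgv toq fqjo zkgks fgj gqe unvyp qtgx gts
Hunk 4: at line 1 remove [pbtgv,toq] add [elwi,tsw] -> 10 lines: mzw elwi tsw fqjo zkgks fgj gqe unvyp qtgx gts
Hunk 5: at line 2 remove [tsw] add [vch,pgcfy] -> 11 lines: mzw elwi vch pgcfy fqjo zkgks fgj gqe unvyp qtgx gts
Final line 11: gts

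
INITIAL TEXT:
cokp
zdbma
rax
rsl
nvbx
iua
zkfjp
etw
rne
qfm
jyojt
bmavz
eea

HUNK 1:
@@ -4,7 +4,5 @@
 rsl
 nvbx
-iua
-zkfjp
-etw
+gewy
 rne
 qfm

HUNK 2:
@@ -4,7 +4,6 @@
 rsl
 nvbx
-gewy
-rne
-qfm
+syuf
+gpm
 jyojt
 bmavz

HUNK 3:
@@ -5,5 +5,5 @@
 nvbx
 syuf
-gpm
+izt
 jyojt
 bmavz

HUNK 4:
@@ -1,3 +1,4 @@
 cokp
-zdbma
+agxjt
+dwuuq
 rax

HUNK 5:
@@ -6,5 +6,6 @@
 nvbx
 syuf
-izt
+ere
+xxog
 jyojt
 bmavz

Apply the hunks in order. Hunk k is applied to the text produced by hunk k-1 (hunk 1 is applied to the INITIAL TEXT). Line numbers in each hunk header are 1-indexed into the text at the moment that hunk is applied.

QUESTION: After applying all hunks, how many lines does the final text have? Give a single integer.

Answer: 12

Derivation:
Hunk 1: at line 4 remove [iua,zkfjp,etw] add [gewy] -> 11 lines: cokp zdbma rax rsl nvbx gewy rne qfm jyojt bmavz eea
Hunk 2: at line 4 remove [gewy,rne,qfm] add [syuf,gpm] -> 10 lines: cokp zdbma rax rsl nvbx syuf gpm jyojt bmavz eea
Hunk 3: at line 5 remove [gpm] add [izt] -> 10 lines: cokp zdbma rax rsl nvbx syuf izt jyojt bmavz eea
Hunk 4: at line 1 remove [zdbma] add [agxjt,dwuuq] -> 11 lines: cokp agxjt dwuuq rax rsl nvbx syuf izt jyojt bmavz eea
Hunk 5: at line 6 remove [izt] add [ere,xxog] -> 12 lines: cokp agxjt dwuuq rax rsl nvbx syuf ere xxog jyojt bmavz eea
Final line count: 12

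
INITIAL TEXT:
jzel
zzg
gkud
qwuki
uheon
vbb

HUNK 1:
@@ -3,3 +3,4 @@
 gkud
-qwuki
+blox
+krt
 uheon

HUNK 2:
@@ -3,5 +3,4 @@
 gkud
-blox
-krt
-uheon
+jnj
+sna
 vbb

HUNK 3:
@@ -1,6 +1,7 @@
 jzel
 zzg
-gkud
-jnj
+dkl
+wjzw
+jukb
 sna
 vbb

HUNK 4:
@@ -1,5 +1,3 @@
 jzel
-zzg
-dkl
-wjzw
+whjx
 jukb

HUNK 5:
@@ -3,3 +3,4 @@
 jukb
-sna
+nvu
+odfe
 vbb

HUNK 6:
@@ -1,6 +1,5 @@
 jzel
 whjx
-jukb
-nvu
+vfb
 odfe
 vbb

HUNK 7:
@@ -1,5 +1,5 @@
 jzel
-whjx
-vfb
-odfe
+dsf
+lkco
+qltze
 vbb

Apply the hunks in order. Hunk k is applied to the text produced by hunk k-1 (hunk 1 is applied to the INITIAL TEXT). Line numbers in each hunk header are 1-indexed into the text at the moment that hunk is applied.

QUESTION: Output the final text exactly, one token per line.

Answer: jzel
dsf
lkco
qltze
vbb

Derivation:
Hunk 1: at line 3 remove [qwuki] add [blox,krt] -> 7 lines: jzel zzg gkud blox krt uheon vbb
Hunk 2: at line 3 remove [blox,krt,uheon] add [jnj,sna] -> 6 lines: jzel zzg gkud jnj sna vbb
Hunk 3: at line 1 remove [gkud,jnj] add [dkl,wjzw,jukb] -> 7 lines: jzel zzg dkl wjzw jukb sna vbb
Hunk 4: at line 1 remove [zzg,dkl,wjzw] add [whjx] -> 5 lines: jzel whjx jukb sna vbb
Hunk 5: at line 3 remove [sna] add [nvu,odfe] -> 6 lines: jzel whjx jukb nvu odfe vbb
Hunk 6: at line 1 remove [jukb,nvu] add [vfb] -> 5 lines: jzel whjx vfb odfe vbb
Hunk 7: at line 1 remove [whjx,vfb,odfe] add [dsf,lkco,qltze] -> 5 lines: jzel dsf lkco qltze vbb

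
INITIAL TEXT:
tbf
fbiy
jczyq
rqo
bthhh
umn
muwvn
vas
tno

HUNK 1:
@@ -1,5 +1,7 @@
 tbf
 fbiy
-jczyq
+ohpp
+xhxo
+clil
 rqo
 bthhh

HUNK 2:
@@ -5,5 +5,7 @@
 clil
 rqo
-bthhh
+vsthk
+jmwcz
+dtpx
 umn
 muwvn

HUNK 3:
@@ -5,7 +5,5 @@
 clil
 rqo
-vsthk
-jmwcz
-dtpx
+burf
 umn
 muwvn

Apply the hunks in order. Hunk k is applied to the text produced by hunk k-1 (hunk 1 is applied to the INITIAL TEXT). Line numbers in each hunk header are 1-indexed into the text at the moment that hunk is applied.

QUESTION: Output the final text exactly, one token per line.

Hunk 1: at line 1 remove [jczyq] add [ohpp,xhxo,clil] -> 11 lines: tbf fbiy ohpp xhxo clil rqo bthhh umn muwvn vas tno
Hunk 2: at line 5 remove [bthhh] add [vsthk,jmwcz,dtpx] -> 13 lines: tbf fbiy ohpp xhxo clil rqo vsthk jmwcz dtpx umn muwvn vas tno
Hunk 3: at line 5 remove [vsthk,jmwcz,dtpx] add [burf] -> 11 lines: tbf fbiy ohpp xhxo clil rqo burf umn muwvn vas tno

Answer: tbf
fbiy
ohpp
xhxo
clil
rqo
burf
umn
muwvn
vas
tno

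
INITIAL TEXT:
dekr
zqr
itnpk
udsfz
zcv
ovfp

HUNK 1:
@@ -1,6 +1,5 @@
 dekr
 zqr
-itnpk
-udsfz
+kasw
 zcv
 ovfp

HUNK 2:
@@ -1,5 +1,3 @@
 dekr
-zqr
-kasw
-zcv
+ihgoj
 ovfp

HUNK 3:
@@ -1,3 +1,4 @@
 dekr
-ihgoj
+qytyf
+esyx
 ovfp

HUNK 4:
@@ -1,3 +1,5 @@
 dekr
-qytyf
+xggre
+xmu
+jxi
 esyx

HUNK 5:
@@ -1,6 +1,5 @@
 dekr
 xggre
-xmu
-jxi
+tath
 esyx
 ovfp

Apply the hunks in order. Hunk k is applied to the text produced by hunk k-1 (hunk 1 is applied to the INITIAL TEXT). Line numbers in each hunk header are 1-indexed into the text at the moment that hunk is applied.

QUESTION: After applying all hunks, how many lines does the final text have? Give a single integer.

Answer: 5

Derivation:
Hunk 1: at line 1 remove [itnpk,udsfz] add [kasw] -> 5 lines: dekr zqr kasw zcv ovfp
Hunk 2: at line 1 remove [zqr,kasw,zcv] add [ihgoj] -> 3 lines: dekr ihgoj ovfp
Hunk 3: at line 1 remove [ihgoj] add [qytyf,esyx] -> 4 lines: dekr qytyf esyx ovfp
Hunk 4: at line 1 remove [qytyf] add [xggre,xmu,jxi] -> 6 lines: dekr xggre xmu jxi esyx ovfp
Hunk 5: at line 1 remove [xmu,jxi] add [tath] -> 5 lines: dekr xggre tath esyx ovfp
Final line count: 5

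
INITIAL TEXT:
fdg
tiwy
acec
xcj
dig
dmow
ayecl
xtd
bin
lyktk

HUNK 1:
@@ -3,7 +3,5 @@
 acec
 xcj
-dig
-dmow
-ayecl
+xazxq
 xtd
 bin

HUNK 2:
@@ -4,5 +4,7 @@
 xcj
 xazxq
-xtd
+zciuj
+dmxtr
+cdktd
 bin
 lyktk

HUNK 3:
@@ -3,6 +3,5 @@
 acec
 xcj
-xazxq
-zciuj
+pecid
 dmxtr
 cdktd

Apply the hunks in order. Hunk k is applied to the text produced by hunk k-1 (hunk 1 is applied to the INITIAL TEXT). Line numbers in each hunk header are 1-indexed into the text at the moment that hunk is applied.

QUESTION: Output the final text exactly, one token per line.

Answer: fdg
tiwy
acec
xcj
pecid
dmxtr
cdktd
bin
lyktk

Derivation:
Hunk 1: at line 3 remove [dig,dmow,ayecl] add [xazxq] -> 8 lines: fdg tiwy acec xcj xazxq xtd bin lyktk
Hunk 2: at line 4 remove [xtd] add [zciuj,dmxtr,cdktd] -> 10 lines: fdg tiwy acec xcj xazxq zciuj dmxtr cdktd bin lyktk
Hunk 3: at line 3 remove [xazxq,zciuj] add [pecid] -> 9 lines: fdg tiwy acec xcj pecid dmxtr cdktd bin lyktk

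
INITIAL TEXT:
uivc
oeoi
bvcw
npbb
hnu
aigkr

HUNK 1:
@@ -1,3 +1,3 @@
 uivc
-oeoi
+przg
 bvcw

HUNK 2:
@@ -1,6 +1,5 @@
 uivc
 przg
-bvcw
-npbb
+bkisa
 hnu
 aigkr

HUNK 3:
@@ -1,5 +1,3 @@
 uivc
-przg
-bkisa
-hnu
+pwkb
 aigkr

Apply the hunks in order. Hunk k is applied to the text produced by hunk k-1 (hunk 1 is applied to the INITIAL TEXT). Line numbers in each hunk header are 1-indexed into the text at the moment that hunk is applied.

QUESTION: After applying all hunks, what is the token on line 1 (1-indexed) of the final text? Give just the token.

Answer: uivc

Derivation:
Hunk 1: at line 1 remove [oeoi] add [przg] -> 6 lines: uivc przg bvcw npbb hnu aigkr
Hunk 2: at line 1 remove [bvcw,npbb] add [bkisa] -> 5 lines: uivc przg bkisa hnu aigkr
Hunk 3: at line 1 remove [przg,bkisa,hnu] add [pwkb] -> 3 lines: uivc pwkb aigkr
Final line 1: uivc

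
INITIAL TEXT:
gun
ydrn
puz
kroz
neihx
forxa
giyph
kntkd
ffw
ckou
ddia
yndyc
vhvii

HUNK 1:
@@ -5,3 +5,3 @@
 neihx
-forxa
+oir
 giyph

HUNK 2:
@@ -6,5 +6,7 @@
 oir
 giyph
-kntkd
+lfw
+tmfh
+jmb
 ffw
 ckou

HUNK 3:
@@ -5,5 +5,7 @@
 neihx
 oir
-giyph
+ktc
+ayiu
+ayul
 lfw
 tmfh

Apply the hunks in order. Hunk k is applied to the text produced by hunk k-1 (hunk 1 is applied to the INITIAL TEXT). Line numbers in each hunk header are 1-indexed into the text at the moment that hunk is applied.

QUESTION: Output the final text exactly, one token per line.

Answer: gun
ydrn
puz
kroz
neihx
oir
ktc
ayiu
ayul
lfw
tmfh
jmb
ffw
ckou
ddia
yndyc
vhvii

Derivation:
Hunk 1: at line 5 remove [forxa] add [oir] -> 13 lines: gun ydrn puz kroz neihx oir giyph kntkd ffw ckou ddia yndyc vhvii
Hunk 2: at line 6 remove [kntkd] add [lfw,tmfh,jmb] -> 15 lines: gun ydrn puz kroz neihx oir giyph lfw tmfh jmb ffw ckou ddia yndyc vhvii
Hunk 3: at line 5 remove [giyph] add [ktc,ayiu,ayul] -> 17 lines: gun ydrn puz kroz neihx oir ktc ayiu ayul lfw tmfh jmb ffw ckou ddia yndyc vhvii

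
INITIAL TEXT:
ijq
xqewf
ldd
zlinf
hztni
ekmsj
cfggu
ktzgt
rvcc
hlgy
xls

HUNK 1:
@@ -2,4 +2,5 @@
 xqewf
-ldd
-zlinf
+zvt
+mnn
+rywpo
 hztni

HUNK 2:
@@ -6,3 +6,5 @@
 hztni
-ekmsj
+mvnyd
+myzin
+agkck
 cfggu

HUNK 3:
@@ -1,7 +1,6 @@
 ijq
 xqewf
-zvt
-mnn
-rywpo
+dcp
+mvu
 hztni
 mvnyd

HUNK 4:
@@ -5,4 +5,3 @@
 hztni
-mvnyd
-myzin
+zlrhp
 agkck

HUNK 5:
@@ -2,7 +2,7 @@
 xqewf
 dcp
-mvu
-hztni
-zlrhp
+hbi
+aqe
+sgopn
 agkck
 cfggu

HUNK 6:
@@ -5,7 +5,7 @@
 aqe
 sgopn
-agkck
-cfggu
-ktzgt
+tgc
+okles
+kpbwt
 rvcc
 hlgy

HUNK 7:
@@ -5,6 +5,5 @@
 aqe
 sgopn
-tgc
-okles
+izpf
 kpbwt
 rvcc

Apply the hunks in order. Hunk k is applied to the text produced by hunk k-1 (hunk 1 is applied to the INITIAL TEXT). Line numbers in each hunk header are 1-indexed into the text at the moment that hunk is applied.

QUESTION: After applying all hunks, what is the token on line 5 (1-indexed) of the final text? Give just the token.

Hunk 1: at line 2 remove [ldd,zlinf] add [zvt,mnn,rywpo] -> 12 lines: ijq xqewf zvt mnn rywpo hztni ekmsj cfggu ktzgt rvcc hlgy xls
Hunk 2: at line 6 remove [ekmsj] add [mvnyd,myzin,agkck] -> 14 lines: ijq xqewf zvt mnn rywpo hztni mvnyd myzin agkck cfggu ktzgt rvcc hlgy xls
Hunk 3: at line 1 remove [zvt,mnn,rywpo] add [dcp,mvu] -> 13 lines: ijq xqewf dcp mvu hztni mvnyd myzin agkck cfggu ktzgt rvcc hlgy xls
Hunk 4: at line 5 remove [mvnyd,myzin] add [zlrhp] -> 12 lines: ijq xqewf dcp mvu hztni zlrhp agkck cfggu ktzgt rvcc hlgy xls
Hunk 5: at line 2 remove [mvu,hztni,zlrhp] add [hbi,aqe,sgopn] -> 12 lines: ijq xqewf dcp hbi aqe sgopn agkck cfggu ktzgt rvcc hlgy xls
Hunk 6: at line 5 remove [agkck,cfggu,ktzgt] add [tgc,okles,kpbwt] -> 12 lines: ijq xqewf dcp hbi aqe sgopn tgc okles kpbwt rvcc hlgy xls
Hunk 7: at line 5 remove [tgc,okles] add [izpf] -> 11 lines: ijq xqewf dcp hbi aqe sgopn izpf kpbwt rvcc hlgy xls
Final line 5: aqe

Answer: aqe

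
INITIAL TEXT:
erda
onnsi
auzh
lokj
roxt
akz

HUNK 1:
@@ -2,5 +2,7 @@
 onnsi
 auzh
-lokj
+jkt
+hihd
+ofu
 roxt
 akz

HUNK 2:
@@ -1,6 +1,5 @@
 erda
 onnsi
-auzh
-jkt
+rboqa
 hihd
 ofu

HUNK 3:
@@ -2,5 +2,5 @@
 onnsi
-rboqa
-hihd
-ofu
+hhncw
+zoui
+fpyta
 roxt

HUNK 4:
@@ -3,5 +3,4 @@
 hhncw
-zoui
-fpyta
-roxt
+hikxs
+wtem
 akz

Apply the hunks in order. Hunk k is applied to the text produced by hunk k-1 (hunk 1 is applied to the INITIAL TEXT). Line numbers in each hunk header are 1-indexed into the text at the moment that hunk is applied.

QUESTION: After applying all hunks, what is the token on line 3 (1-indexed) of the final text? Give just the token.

Answer: hhncw

Derivation:
Hunk 1: at line 2 remove [lokj] add [jkt,hihd,ofu] -> 8 lines: erda onnsi auzh jkt hihd ofu roxt akz
Hunk 2: at line 1 remove [auzh,jkt] add [rboqa] -> 7 lines: erda onnsi rboqa hihd ofu roxt akz
Hunk 3: at line 2 remove [rboqa,hihd,ofu] add [hhncw,zoui,fpyta] -> 7 lines: erda onnsi hhncw zoui fpyta roxt akz
Hunk 4: at line 3 remove [zoui,fpyta,roxt] add [hikxs,wtem] -> 6 lines: erda onnsi hhncw hikxs wtem akz
Final line 3: hhncw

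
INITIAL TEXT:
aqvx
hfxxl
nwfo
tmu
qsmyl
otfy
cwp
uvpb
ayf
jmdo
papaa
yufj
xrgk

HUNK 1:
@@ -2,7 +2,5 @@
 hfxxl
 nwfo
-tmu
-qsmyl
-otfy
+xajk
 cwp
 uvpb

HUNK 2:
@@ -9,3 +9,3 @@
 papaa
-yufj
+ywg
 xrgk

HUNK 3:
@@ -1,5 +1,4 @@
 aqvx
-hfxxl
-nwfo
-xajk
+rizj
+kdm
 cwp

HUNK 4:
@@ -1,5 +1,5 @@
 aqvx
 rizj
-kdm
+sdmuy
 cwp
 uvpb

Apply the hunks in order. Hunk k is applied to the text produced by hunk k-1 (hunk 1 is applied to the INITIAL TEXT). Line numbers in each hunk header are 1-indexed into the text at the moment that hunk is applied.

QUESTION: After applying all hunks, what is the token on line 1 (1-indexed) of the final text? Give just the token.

Answer: aqvx

Derivation:
Hunk 1: at line 2 remove [tmu,qsmyl,otfy] add [xajk] -> 11 lines: aqvx hfxxl nwfo xajk cwp uvpb ayf jmdo papaa yufj xrgk
Hunk 2: at line 9 remove [yufj] add [ywg] -> 11 lines: aqvx hfxxl nwfo xajk cwp uvpb ayf jmdo papaa ywg xrgk
Hunk 3: at line 1 remove [hfxxl,nwfo,xajk] add [rizj,kdm] -> 10 lines: aqvx rizj kdm cwp uvpb ayf jmdo papaa ywg xrgk
Hunk 4: at line 1 remove [kdm] add [sdmuy] -> 10 lines: aqvx rizj sdmuy cwp uvpb ayf jmdo papaa ywg xrgk
Final line 1: aqvx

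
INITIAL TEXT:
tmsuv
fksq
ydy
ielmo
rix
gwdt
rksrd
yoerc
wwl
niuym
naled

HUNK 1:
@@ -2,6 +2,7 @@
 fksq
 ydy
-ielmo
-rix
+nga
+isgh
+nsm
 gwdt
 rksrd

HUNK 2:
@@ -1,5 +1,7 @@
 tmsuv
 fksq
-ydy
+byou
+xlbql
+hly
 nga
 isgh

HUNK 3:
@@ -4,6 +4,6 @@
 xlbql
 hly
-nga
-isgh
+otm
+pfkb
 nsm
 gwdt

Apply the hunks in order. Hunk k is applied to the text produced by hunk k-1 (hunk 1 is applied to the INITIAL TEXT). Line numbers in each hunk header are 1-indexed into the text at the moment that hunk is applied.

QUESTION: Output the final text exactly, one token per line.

Answer: tmsuv
fksq
byou
xlbql
hly
otm
pfkb
nsm
gwdt
rksrd
yoerc
wwl
niuym
naled

Derivation:
Hunk 1: at line 2 remove [ielmo,rix] add [nga,isgh,nsm] -> 12 lines: tmsuv fksq ydy nga isgh nsm gwdt rksrd yoerc wwl niuym naled
Hunk 2: at line 1 remove [ydy] add [byou,xlbql,hly] -> 14 lines: tmsuv fksq byou xlbql hly nga isgh nsm gwdt rksrd yoerc wwl niuym naled
Hunk 3: at line 4 remove [nga,isgh] add [otm,pfkb] -> 14 lines: tmsuv fksq byou xlbql hly otm pfkb nsm gwdt rksrd yoerc wwl niuym naled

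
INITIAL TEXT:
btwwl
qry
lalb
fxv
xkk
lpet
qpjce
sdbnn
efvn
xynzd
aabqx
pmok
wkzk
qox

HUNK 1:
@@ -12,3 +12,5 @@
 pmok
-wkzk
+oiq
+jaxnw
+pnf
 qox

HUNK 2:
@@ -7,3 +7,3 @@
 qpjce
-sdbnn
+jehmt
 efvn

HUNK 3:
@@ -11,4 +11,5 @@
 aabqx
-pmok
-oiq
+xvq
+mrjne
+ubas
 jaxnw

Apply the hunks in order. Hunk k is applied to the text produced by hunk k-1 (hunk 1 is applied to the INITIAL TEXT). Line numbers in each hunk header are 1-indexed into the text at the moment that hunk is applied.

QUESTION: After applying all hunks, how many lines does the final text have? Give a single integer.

Hunk 1: at line 12 remove [wkzk] add [oiq,jaxnw,pnf] -> 16 lines: btwwl qry lalb fxv xkk lpet qpjce sdbnn efvn xynzd aabqx pmok oiq jaxnw pnf qox
Hunk 2: at line 7 remove [sdbnn] add [jehmt] -> 16 lines: btwwl qry lalb fxv xkk lpet qpjce jehmt efvn xynzd aabqx pmok oiq jaxnw pnf qox
Hunk 3: at line 11 remove [pmok,oiq] add [xvq,mrjne,ubas] -> 17 lines: btwwl qry lalb fxv xkk lpet qpjce jehmt efvn xynzd aabqx xvq mrjne ubas jaxnw pnf qox
Final line count: 17

Answer: 17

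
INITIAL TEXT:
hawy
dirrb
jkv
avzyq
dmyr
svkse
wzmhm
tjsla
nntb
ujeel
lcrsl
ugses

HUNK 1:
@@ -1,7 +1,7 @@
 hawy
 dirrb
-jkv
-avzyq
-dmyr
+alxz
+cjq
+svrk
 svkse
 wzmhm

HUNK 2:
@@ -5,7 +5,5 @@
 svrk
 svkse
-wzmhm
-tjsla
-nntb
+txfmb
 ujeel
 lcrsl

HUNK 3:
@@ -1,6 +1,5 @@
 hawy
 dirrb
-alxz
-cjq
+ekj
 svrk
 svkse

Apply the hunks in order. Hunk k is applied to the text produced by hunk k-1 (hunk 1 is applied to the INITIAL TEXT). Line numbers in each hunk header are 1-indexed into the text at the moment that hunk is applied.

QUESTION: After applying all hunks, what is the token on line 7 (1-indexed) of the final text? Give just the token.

Hunk 1: at line 1 remove [jkv,avzyq,dmyr] add [alxz,cjq,svrk] -> 12 lines: hawy dirrb alxz cjq svrk svkse wzmhm tjsla nntb ujeel lcrsl ugses
Hunk 2: at line 5 remove [wzmhm,tjsla,nntb] add [txfmb] -> 10 lines: hawy dirrb alxz cjq svrk svkse txfmb ujeel lcrsl ugses
Hunk 3: at line 1 remove [alxz,cjq] add [ekj] -> 9 lines: hawy dirrb ekj svrk svkse txfmb ujeel lcrsl ugses
Final line 7: ujeel

Answer: ujeel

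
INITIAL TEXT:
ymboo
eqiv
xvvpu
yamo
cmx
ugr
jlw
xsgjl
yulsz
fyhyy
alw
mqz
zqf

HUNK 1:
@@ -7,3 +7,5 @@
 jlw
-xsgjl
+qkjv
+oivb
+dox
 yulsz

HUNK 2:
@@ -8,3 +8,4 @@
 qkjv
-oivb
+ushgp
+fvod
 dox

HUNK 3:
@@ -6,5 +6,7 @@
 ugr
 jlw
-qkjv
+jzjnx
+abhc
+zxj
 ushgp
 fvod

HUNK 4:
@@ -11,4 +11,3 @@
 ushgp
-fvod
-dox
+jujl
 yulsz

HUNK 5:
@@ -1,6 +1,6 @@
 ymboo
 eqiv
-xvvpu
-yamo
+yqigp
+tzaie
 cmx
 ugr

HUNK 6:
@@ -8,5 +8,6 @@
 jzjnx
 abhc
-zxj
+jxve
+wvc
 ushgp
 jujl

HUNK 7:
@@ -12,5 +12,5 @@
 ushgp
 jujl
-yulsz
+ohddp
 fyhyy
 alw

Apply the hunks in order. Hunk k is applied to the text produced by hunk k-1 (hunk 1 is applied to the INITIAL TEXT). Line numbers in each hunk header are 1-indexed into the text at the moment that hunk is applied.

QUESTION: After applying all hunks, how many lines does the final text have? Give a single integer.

Hunk 1: at line 7 remove [xsgjl] add [qkjv,oivb,dox] -> 15 lines: ymboo eqiv xvvpu yamo cmx ugr jlw qkjv oivb dox yulsz fyhyy alw mqz zqf
Hunk 2: at line 8 remove [oivb] add [ushgp,fvod] -> 16 lines: ymboo eqiv xvvpu yamo cmx ugr jlw qkjv ushgp fvod dox yulsz fyhyy alw mqz zqf
Hunk 3: at line 6 remove [qkjv] add [jzjnx,abhc,zxj] -> 18 lines: ymboo eqiv xvvpu yamo cmx ugr jlw jzjnx abhc zxj ushgp fvod dox yulsz fyhyy alw mqz zqf
Hunk 4: at line 11 remove [fvod,dox] add [jujl] -> 17 lines: ymboo eqiv xvvpu yamo cmx ugr jlw jzjnx abhc zxj ushgp jujl yulsz fyhyy alw mqz zqf
Hunk 5: at line 1 remove [xvvpu,yamo] add [yqigp,tzaie] -> 17 lines: ymboo eqiv yqigp tzaie cmx ugr jlw jzjnx abhc zxj ushgp jujl yulsz fyhyy alw mqz zqf
Hunk 6: at line 8 remove [zxj] add [jxve,wvc] -> 18 lines: ymboo eqiv yqigp tzaie cmx ugr jlw jzjnx abhc jxve wvc ushgp jujl yulsz fyhyy alw mqz zqf
Hunk 7: at line 12 remove [yulsz] add [ohddp] -> 18 lines: ymboo eqiv yqigp tzaie cmx ugr jlw jzjnx abhc jxve wvc ushgp jujl ohddp fyhyy alw mqz zqf
Final line count: 18

Answer: 18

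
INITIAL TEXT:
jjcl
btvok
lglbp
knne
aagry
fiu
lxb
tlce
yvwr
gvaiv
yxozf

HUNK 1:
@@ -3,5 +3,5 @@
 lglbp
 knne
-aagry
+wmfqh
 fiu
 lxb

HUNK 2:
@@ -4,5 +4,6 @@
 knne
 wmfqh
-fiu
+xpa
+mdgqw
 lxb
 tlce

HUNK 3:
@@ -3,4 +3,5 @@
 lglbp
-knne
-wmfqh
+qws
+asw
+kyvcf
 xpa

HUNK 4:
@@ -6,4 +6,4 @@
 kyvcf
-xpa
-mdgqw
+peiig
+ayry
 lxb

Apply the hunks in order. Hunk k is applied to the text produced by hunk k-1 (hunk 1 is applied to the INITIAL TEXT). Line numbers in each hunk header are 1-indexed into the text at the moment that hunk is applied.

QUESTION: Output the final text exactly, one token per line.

Hunk 1: at line 3 remove [aagry] add [wmfqh] -> 11 lines: jjcl btvok lglbp knne wmfqh fiu lxb tlce yvwr gvaiv yxozf
Hunk 2: at line 4 remove [fiu] add [xpa,mdgqw] -> 12 lines: jjcl btvok lglbp knne wmfqh xpa mdgqw lxb tlce yvwr gvaiv yxozf
Hunk 3: at line 3 remove [knne,wmfqh] add [qws,asw,kyvcf] -> 13 lines: jjcl btvok lglbp qws asw kyvcf xpa mdgqw lxb tlce yvwr gvaiv yxozf
Hunk 4: at line 6 remove [xpa,mdgqw] add [peiig,ayry] -> 13 lines: jjcl btvok lglbp qws asw kyvcf peiig ayry lxb tlce yvwr gvaiv yxozf

Answer: jjcl
btvok
lglbp
qws
asw
kyvcf
peiig
ayry
lxb
tlce
yvwr
gvaiv
yxozf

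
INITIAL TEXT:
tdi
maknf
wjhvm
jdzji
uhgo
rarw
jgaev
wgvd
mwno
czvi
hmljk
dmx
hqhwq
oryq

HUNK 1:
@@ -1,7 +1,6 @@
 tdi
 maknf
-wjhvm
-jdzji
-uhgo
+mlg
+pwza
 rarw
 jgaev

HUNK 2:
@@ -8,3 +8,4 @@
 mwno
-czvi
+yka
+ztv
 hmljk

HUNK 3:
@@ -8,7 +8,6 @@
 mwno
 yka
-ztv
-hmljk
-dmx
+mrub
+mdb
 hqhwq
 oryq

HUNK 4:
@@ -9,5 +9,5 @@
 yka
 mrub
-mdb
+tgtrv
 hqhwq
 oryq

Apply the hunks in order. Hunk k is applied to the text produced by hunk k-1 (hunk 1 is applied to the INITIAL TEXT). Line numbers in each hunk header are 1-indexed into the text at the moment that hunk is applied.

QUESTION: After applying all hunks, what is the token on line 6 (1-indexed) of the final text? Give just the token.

Hunk 1: at line 1 remove [wjhvm,jdzji,uhgo] add [mlg,pwza] -> 13 lines: tdi maknf mlg pwza rarw jgaev wgvd mwno czvi hmljk dmx hqhwq oryq
Hunk 2: at line 8 remove [czvi] add [yka,ztv] -> 14 lines: tdi maknf mlg pwza rarw jgaev wgvd mwno yka ztv hmljk dmx hqhwq oryq
Hunk 3: at line 8 remove [ztv,hmljk,dmx] add [mrub,mdb] -> 13 lines: tdi maknf mlg pwza rarw jgaev wgvd mwno yka mrub mdb hqhwq oryq
Hunk 4: at line 9 remove [mdb] add [tgtrv] -> 13 lines: tdi maknf mlg pwza rarw jgaev wgvd mwno yka mrub tgtrv hqhwq oryq
Final line 6: jgaev

Answer: jgaev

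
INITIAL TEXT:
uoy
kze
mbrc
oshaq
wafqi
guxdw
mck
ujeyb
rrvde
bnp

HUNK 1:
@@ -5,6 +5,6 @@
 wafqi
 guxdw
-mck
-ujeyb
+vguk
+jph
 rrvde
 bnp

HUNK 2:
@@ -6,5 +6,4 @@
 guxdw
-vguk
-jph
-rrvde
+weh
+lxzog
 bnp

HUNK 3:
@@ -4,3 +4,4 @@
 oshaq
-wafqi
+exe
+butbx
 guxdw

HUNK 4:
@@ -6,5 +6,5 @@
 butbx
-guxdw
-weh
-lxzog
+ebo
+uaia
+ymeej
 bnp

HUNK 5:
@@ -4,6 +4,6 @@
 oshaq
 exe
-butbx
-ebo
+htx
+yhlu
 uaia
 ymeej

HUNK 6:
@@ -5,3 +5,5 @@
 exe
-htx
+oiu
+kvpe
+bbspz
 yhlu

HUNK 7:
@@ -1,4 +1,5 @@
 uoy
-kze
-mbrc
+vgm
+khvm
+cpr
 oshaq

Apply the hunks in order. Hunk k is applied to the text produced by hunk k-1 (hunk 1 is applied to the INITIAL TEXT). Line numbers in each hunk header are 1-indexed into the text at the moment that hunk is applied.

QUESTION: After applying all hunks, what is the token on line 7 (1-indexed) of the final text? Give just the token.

Answer: oiu

Derivation:
Hunk 1: at line 5 remove [mck,ujeyb] add [vguk,jph] -> 10 lines: uoy kze mbrc oshaq wafqi guxdw vguk jph rrvde bnp
Hunk 2: at line 6 remove [vguk,jph,rrvde] add [weh,lxzog] -> 9 lines: uoy kze mbrc oshaq wafqi guxdw weh lxzog bnp
Hunk 3: at line 4 remove [wafqi] add [exe,butbx] -> 10 lines: uoy kze mbrc oshaq exe butbx guxdw weh lxzog bnp
Hunk 4: at line 6 remove [guxdw,weh,lxzog] add [ebo,uaia,ymeej] -> 10 lines: uoy kze mbrc oshaq exe butbx ebo uaia ymeej bnp
Hunk 5: at line 4 remove [butbx,ebo] add [htx,yhlu] -> 10 lines: uoy kze mbrc oshaq exe htx yhlu uaia ymeej bnp
Hunk 6: at line 5 remove [htx] add [oiu,kvpe,bbspz] -> 12 lines: uoy kze mbrc oshaq exe oiu kvpe bbspz yhlu uaia ymeej bnp
Hunk 7: at line 1 remove [kze,mbrc] add [vgm,khvm,cpr] -> 13 lines: uoy vgm khvm cpr oshaq exe oiu kvpe bbspz yhlu uaia ymeej bnp
Final line 7: oiu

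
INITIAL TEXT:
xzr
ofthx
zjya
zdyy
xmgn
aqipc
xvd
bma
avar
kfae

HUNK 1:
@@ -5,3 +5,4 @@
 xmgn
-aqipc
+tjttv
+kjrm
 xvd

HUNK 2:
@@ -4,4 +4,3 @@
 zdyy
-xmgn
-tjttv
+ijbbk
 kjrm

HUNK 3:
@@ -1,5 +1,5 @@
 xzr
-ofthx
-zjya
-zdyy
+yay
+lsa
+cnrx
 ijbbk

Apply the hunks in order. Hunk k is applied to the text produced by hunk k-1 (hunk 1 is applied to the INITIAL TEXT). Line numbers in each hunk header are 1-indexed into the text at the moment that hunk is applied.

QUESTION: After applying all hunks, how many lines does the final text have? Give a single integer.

Answer: 10

Derivation:
Hunk 1: at line 5 remove [aqipc] add [tjttv,kjrm] -> 11 lines: xzr ofthx zjya zdyy xmgn tjttv kjrm xvd bma avar kfae
Hunk 2: at line 4 remove [xmgn,tjttv] add [ijbbk] -> 10 lines: xzr ofthx zjya zdyy ijbbk kjrm xvd bma avar kfae
Hunk 3: at line 1 remove [ofthx,zjya,zdyy] add [yay,lsa,cnrx] -> 10 lines: xzr yay lsa cnrx ijbbk kjrm xvd bma avar kfae
Final line count: 10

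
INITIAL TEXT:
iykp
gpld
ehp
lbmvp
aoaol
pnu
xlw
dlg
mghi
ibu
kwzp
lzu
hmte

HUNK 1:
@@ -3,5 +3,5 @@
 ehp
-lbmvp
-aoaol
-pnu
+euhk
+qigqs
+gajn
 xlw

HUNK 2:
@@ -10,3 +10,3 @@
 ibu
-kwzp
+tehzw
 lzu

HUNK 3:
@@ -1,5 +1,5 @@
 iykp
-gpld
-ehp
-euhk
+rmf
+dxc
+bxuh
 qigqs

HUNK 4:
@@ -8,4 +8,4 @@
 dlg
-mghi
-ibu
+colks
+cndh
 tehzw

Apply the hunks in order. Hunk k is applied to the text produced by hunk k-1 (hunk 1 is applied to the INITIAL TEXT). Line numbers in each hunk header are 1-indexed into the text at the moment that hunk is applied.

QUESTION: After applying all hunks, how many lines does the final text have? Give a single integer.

Hunk 1: at line 3 remove [lbmvp,aoaol,pnu] add [euhk,qigqs,gajn] -> 13 lines: iykp gpld ehp euhk qigqs gajn xlw dlg mghi ibu kwzp lzu hmte
Hunk 2: at line 10 remove [kwzp] add [tehzw] -> 13 lines: iykp gpld ehp euhk qigqs gajn xlw dlg mghi ibu tehzw lzu hmte
Hunk 3: at line 1 remove [gpld,ehp,euhk] add [rmf,dxc,bxuh] -> 13 lines: iykp rmf dxc bxuh qigqs gajn xlw dlg mghi ibu tehzw lzu hmte
Hunk 4: at line 8 remove [mghi,ibu] add [colks,cndh] -> 13 lines: iykp rmf dxc bxuh qigqs gajn xlw dlg colks cndh tehzw lzu hmte
Final line count: 13

Answer: 13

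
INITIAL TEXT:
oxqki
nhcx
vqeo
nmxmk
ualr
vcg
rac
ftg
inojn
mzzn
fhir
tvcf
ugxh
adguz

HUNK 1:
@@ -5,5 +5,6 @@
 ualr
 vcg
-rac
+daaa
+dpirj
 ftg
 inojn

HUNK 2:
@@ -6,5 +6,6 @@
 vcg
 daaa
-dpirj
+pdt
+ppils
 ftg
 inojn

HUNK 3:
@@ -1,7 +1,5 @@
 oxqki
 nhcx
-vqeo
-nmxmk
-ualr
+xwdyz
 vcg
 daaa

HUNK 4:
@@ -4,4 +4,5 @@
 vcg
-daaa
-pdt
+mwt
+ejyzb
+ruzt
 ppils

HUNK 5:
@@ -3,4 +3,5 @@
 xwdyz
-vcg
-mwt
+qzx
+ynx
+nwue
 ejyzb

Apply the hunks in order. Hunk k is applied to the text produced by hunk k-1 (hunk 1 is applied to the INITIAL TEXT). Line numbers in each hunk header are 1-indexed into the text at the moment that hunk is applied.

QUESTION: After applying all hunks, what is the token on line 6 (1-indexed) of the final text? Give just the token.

Hunk 1: at line 5 remove [rac] add [daaa,dpirj] -> 15 lines: oxqki nhcx vqeo nmxmk ualr vcg daaa dpirj ftg inojn mzzn fhir tvcf ugxh adguz
Hunk 2: at line 6 remove [dpirj] add [pdt,ppils] -> 16 lines: oxqki nhcx vqeo nmxmk ualr vcg daaa pdt ppils ftg inojn mzzn fhir tvcf ugxh adguz
Hunk 3: at line 1 remove [vqeo,nmxmk,ualr] add [xwdyz] -> 14 lines: oxqki nhcx xwdyz vcg daaa pdt ppils ftg inojn mzzn fhir tvcf ugxh adguz
Hunk 4: at line 4 remove [daaa,pdt] add [mwt,ejyzb,ruzt] -> 15 lines: oxqki nhcx xwdyz vcg mwt ejyzb ruzt ppils ftg inojn mzzn fhir tvcf ugxh adguz
Hunk 5: at line 3 remove [vcg,mwt] add [qzx,ynx,nwue] -> 16 lines: oxqki nhcx xwdyz qzx ynx nwue ejyzb ruzt ppils ftg inojn mzzn fhir tvcf ugxh adguz
Final line 6: nwue

Answer: nwue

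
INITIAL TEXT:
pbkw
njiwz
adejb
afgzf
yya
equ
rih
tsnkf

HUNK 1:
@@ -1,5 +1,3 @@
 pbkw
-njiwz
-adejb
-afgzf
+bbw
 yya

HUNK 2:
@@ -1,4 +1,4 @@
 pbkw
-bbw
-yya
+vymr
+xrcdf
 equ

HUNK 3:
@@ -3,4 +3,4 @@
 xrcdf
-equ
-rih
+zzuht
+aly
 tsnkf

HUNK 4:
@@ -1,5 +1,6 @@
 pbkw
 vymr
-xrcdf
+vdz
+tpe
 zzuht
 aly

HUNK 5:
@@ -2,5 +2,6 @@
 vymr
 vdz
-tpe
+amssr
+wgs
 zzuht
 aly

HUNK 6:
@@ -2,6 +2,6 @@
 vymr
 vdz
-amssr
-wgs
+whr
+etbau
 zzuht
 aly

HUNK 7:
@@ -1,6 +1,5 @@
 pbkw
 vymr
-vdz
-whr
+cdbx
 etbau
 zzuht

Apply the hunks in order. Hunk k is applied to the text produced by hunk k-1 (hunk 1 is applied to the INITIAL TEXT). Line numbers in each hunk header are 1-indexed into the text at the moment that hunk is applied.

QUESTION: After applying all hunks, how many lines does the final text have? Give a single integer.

Answer: 7

Derivation:
Hunk 1: at line 1 remove [njiwz,adejb,afgzf] add [bbw] -> 6 lines: pbkw bbw yya equ rih tsnkf
Hunk 2: at line 1 remove [bbw,yya] add [vymr,xrcdf] -> 6 lines: pbkw vymr xrcdf equ rih tsnkf
Hunk 3: at line 3 remove [equ,rih] add [zzuht,aly] -> 6 lines: pbkw vymr xrcdf zzuht aly tsnkf
Hunk 4: at line 1 remove [xrcdf] add [vdz,tpe] -> 7 lines: pbkw vymr vdz tpe zzuht aly tsnkf
Hunk 5: at line 2 remove [tpe] add [amssr,wgs] -> 8 lines: pbkw vymr vdz amssr wgs zzuht aly tsnkf
Hunk 6: at line 2 remove [amssr,wgs] add [whr,etbau] -> 8 lines: pbkw vymr vdz whr etbau zzuht aly tsnkf
Hunk 7: at line 1 remove [vdz,whr] add [cdbx] -> 7 lines: pbkw vymr cdbx etbau zzuht aly tsnkf
Final line count: 7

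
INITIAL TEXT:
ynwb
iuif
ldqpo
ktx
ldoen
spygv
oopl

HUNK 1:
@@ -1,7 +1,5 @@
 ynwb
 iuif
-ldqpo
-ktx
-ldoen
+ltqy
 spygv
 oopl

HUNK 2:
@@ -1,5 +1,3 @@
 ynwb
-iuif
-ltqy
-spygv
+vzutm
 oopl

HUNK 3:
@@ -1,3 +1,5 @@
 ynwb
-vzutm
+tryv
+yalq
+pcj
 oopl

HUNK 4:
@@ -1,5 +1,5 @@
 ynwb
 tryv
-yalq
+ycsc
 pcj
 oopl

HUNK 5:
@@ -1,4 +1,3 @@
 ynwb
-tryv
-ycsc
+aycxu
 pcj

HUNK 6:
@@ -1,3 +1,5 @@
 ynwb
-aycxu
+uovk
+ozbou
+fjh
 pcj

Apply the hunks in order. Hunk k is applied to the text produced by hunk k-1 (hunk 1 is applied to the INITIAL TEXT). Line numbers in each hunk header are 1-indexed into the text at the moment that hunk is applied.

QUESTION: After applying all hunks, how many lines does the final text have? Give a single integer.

Hunk 1: at line 1 remove [ldqpo,ktx,ldoen] add [ltqy] -> 5 lines: ynwb iuif ltqy spygv oopl
Hunk 2: at line 1 remove [iuif,ltqy,spygv] add [vzutm] -> 3 lines: ynwb vzutm oopl
Hunk 3: at line 1 remove [vzutm] add [tryv,yalq,pcj] -> 5 lines: ynwb tryv yalq pcj oopl
Hunk 4: at line 1 remove [yalq] add [ycsc] -> 5 lines: ynwb tryv ycsc pcj oopl
Hunk 5: at line 1 remove [tryv,ycsc] add [aycxu] -> 4 lines: ynwb aycxu pcj oopl
Hunk 6: at line 1 remove [aycxu] add [uovk,ozbou,fjh] -> 6 lines: ynwb uovk ozbou fjh pcj oopl
Final line count: 6

Answer: 6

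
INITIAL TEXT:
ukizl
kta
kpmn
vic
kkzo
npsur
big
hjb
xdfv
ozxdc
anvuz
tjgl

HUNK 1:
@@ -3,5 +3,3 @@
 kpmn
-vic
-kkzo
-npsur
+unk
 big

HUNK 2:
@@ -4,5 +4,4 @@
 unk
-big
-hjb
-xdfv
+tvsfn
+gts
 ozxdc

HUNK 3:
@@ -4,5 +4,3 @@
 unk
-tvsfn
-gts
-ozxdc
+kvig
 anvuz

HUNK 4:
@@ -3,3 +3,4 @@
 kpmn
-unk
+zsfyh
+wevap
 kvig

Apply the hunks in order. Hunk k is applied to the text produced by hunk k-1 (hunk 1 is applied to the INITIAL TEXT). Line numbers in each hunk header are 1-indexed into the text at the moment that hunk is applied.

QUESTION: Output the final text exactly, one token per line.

Answer: ukizl
kta
kpmn
zsfyh
wevap
kvig
anvuz
tjgl

Derivation:
Hunk 1: at line 3 remove [vic,kkzo,npsur] add [unk] -> 10 lines: ukizl kta kpmn unk big hjb xdfv ozxdc anvuz tjgl
Hunk 2: at line 4 remove [big,hjb,xdfv] add [tvsfn,gts] -> 9 lines: ukizl kta kpmn unk tvsfn gts ozxdc anvuz tjgl
Hunk 3: at line 4 remove [tvsfn,gts,ozxdc] add [kvig] -> 7 lines: ukizl kta kpmn unk kvig anvuz tjgl
Hunk 4: at line 3 remove [unk] add [zsfyh,wevap] -> 8 lines: ukizl kta kpmn zsfyh wevap kvig anvuz tjgl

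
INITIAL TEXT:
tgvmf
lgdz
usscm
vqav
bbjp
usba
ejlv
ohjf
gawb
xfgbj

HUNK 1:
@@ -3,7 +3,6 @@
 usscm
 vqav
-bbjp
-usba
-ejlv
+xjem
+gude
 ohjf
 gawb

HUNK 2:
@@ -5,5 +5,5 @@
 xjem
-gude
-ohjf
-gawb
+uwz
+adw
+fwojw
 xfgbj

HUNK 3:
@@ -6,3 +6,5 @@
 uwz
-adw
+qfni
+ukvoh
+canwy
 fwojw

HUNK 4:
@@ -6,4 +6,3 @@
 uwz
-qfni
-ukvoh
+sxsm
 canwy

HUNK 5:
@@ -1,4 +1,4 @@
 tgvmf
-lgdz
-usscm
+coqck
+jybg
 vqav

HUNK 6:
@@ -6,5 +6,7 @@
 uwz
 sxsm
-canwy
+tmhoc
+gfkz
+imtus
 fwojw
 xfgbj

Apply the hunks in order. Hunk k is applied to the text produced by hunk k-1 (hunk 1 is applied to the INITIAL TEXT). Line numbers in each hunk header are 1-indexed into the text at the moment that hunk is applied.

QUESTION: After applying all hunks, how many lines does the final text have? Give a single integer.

Hunk 1: at line 3 remove [bbjp,usba,ejlv] add [xjem,gude] -> 9 lines: tgvmf lgdz usscm vqav xjem gude ohjf gawb xfgbj
Hunk 2: at line 5 remove [gude,ohjf,gawb] add [uwz,adw,fwojw] -> 9 lines: tgvmf lgdz usscm vqav xjem uwz adw fwojw xfgbj
Hunk 3: at line 6 remove [adw] add [qfni,ukvoh,canwy] -> 11 lines: tgvmf lgdz usscm vqav xjem uwz qfni ukvoh canwy fwojw xfgbj
Hunk 4: at line 6 remove [qfni,ukvoh] add [sxsm] -> 10 lines: tgvmf lgdz usscm vqav xjem uwz sxsm canwy fwojw xfgbj
Hunk 5: at line 1 remove [lgdz,usscm] add [coqck,jybg] -> 10 lines: tgvmf coqck jybg vqav xjem uwz sxsm canwy fwojw xfgbj
Hunk 6: at line 6 remove [canwy] add [tmhoc,gfkz,imtus] -> 12 lines: tgvmf coqck jybg vqav xjem uwz sxsm tmhoc gfkz imtus fwojw xfgbj
Final line count: 12

Answer: 12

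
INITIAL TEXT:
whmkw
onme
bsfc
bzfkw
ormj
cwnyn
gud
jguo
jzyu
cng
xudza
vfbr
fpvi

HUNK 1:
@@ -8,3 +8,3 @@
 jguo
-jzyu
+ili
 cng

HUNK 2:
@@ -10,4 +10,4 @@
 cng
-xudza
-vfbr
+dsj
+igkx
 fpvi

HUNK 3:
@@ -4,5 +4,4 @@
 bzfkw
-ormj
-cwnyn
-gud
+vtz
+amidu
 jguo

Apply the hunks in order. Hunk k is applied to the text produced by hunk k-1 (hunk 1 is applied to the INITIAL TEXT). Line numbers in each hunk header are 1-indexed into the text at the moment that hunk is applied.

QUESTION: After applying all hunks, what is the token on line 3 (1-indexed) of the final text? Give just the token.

Answer: bsfc

Derivation:
Hunk 1: at line 8 remove [jzyu] add [ili] -> 13 lines: whmkw onme bsfc bzfkw ormj cwnyn gud jguo ili cng xudza vfbr fpvi
Hunk 2: at line 10 remove [xudza,vfbr] add [dsj,igkx] -> 13 lines: whmkw onme bsfc bzfkw ormj cwnyn gud jguo ili cng dsj igkx fpvi
Hunk 3: at line 4 remove [ormj,cwnyn,gud] add [vtz,amidu] -> 12 lines: whmkw onme bsfc bzfkw vtz amidu jguo ili cng dsj igkx fpvi
Final line 3: bsfc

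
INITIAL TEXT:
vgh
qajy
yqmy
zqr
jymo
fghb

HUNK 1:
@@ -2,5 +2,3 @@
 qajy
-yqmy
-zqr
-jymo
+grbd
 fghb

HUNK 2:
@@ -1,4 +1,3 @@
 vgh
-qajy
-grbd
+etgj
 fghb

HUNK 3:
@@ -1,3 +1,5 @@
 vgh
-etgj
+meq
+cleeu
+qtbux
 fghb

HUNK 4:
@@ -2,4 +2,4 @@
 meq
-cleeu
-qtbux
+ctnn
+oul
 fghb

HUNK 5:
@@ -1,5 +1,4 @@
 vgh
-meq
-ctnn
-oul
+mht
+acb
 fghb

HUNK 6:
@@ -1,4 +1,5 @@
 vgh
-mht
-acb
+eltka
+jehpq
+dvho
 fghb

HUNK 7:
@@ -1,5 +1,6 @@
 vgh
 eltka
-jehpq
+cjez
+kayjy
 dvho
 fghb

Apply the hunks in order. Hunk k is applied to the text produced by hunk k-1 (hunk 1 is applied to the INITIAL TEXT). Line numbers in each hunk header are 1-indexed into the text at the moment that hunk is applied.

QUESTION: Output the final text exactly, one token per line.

Hunk 1: at line 2 remove [yqmy,zqr,jymo] add [grbd] -> 4 lines: vgh qajy grbd fghb
Hunk 2: at line 1 remove [qajy,grbd] add [etgj] -> 3 lines: vgh etgj fghb
Hunk 3: at line 1 remove [etgj] add [meq,cleeu,qtbux] -> 5 lines: vgh meq cleeu qtbux fghb
Hunk 4: at line 2 remove [cleeu,qtbux] add [ctnn,oul] -> 5 lines: vgh meq ctnn oul fghb
Hunk 5: at line 1 remove [meq,ctnn,oul] add [mht,acb] -> 4 lines: vgh mht acb fghb
Hunk 6: at line 1 remove [mht,acb] add [eltka,jehpq,dvho] -> 5 lines: vgh eltka jehpq dvho fghb
Hunk 7: at line 1 remove [jehpq] add [cjez,kayjy] -> 6 lines: vgh eltka cjez kayjy dvho fghb

Answer: vgh
eltka
cjez
kayjy
dvho
fghb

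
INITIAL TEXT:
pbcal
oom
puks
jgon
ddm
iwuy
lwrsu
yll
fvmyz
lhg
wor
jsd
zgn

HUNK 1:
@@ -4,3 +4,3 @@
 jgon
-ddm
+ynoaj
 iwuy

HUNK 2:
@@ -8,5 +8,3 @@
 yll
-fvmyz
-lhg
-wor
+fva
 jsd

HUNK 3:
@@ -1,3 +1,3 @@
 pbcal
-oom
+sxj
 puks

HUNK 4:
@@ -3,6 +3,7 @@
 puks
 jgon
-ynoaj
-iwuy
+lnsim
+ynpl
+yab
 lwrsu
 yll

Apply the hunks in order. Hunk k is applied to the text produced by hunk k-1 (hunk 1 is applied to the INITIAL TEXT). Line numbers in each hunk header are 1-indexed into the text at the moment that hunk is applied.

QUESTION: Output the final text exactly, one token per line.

Answer: pbcal
sxj
puks
jgon
lnsim
ynpl
yab
lwrsu
yll
fva
jsd
zgn

Derivation:
Hunk 1: at line 4 remove [ddm] add [ynoaj] -> 13 lines: pbcal oom puks jgon ynoaj iwuy lwrsu yll fvmyz lhg wor jsd zgn
Hunk 2: at line 8 remove [fvmyz,lhg,wor] add [fva] -> 11 lines: pbcal oom puks jgon ynoaj iwuy lwrsu yll fva jsd zgn
Hunk 3: at line 1 remove [oom] add [sxj] -> 11 lines: pbcal sxj puks jgon ynoaj iwuy lwrsu yll fva jsd zgn
Hunk 4: at line 3 remove [ynoaj,iwuy] add [lnsim,ynpl,yab] -> 12 lines: pbcal sxj puks jgon lnsim ynpl yab lwrsu yll fva jsd zgn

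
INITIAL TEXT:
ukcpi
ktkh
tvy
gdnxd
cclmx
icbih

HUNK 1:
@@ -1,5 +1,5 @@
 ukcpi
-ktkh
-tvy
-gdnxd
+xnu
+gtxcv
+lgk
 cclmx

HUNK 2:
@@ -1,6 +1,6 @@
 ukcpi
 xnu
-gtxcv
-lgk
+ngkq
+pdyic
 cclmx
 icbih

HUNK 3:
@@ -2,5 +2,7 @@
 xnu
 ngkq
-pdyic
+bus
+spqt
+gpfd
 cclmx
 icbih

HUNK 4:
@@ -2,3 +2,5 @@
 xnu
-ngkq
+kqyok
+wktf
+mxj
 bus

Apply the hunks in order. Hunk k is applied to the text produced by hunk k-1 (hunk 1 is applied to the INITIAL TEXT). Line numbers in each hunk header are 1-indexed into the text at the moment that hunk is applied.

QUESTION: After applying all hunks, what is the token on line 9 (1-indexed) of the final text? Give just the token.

Hunk 1: at line 1 remove [ktkh,tvy,gdnxd] add [xnu,gtxcv,lgk] -> 6 lines: ukcpi xnu gtxcv lgk cclmx icbih
Hunk 2: at line 1 remove [gtxcv,lgk] add [ngkq,pdyic] -> 6 lines: ukcpi xnu ngkq pdyic cclmx icbih
Hunk 3: at line 2 remove [pdyic] add [bus,spqt,gpfd] -> 8 lines: ukcpi xnu ngkq bus spqt gpfd cclmx icbih
Hunk 4: at line 2 remove [ngkq] add [kqyok,wktf,mxj] -> 10 lines: ukcpi xnu kqyok wktf mxj bus spqt gpfd cclmx icbih
Final line 9: cclmx

Answer: cclmx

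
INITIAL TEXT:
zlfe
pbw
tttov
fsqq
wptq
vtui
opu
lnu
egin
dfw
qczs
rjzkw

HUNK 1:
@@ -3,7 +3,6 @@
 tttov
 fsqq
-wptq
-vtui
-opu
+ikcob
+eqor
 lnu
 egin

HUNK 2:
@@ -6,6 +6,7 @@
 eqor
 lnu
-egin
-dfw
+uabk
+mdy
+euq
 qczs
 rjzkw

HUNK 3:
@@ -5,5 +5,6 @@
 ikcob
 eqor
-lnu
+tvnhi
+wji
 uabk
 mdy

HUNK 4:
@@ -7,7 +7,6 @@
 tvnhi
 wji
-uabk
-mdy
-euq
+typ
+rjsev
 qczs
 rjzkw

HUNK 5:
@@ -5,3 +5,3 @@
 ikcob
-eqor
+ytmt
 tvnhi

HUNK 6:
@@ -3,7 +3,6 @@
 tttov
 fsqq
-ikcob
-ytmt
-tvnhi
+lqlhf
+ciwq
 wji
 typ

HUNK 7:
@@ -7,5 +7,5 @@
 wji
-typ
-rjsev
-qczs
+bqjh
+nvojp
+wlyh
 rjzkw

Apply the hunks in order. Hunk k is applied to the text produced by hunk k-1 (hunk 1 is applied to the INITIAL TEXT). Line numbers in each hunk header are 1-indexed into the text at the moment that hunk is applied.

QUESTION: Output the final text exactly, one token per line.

Hunk 1: at line 3 remove [wptq,vtui,opu] add [ikcob,eqor] -> 11 lines: zlfe pbw tttov fsqq ikcob eqor lnu egin dfw qczs rjzkw
Hunk 2: at line 6 remove [egin,dfw] add [uabk,mdy,euq] -> 12 lines: zlfe pbw tttov fsqq ikcob eqor lnu uabk mdy euq qczs rjzkw
Hunk 3: at line 5 remove [lnu] add [tvnhi,wji] -> 13 lines: zlfe pbw tttov fsqq ikcob eqor tvnhi wji uabk mdy euq qczs rjzkw
Hunk 4: at line 7 remove [uabk,mdy,euq] add [typ,rjsev] -> 12 lines: zlfe pbw tttov fsqq ikcob eqor tvnhi wji typ rjsev qczs rjzkw
Hunk 5: at line 5 remove [eqor] add [ytmt] -> 12 lines: zlfe pbw tttov fsqq ikcob ytmt tvnhi wji typ rjsev qczs rjzkw
Hunk 6: at line 3 remove [ikcob,ytmt,tvnhi] add [lqlhf,ciwq] -> 11 lines: zlfe pbw tttov fsqq lqlhf ciwq wji typ rjsev qczs rjzkw
Hunk 7: at line 7 remove [typ,rjsev,qczs] add [bqjh,nvojp,wlyh] -> 11 lines: zlfe pbw tttov fsqq lqlhf ciwq wji bqjh nvojp wlyh rjzkw

Answer: zlfe
pbw
tttov
fsqq
lqlhf
ciwq
wji
bqjh
nvojp
wlyh
rjzkw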